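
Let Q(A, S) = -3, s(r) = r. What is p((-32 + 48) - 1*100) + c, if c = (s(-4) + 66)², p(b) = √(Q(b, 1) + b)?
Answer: 3844 + I*√87 ≈ 3844.0 + 9.3274*I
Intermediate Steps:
p(b) = √(-3 + b)
c = 3844 (c = (-4 + 66)² = 62² = 3844)
p((-32 + 48) - 1*100) + c = √(-3 + ((-32 + 48) - 1*100)) + 3844 = √(-3 + (16 - 100)) + 3844 = √(-3 - 84) + 3844 = √(-87) + 3844 = I*√87 + 3844 = 3844 + I*√87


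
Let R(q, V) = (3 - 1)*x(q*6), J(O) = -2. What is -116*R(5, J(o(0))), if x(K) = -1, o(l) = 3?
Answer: 232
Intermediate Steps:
R(q, V) = -2 (R(q, V) = (3 - 1)*(-1) = 2*(-1) = -2)
-116*R(5, J(o(0))) = -116*(-2) = 232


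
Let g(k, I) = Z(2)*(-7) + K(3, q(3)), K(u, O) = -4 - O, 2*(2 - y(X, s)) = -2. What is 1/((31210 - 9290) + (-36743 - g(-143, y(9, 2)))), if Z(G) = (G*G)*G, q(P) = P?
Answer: -1/14760 ≈ -6.7751e-5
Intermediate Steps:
y(X, s) = 3 (y(X, s) = 2 - ½*(-2) = 2 + 1 = 3)
Z(G) = G³ (Z(G) = G²*G = G³)
g(k, I) = -63 (g(k, I) = 2³*(-7) + (-4 - 1*3) = 8*(-7) + (-4 - 3) = -56 - 7 = -63)
1/((31210 - 9290) + (-36743 - g(-143, y(9, 2)))) = 1/((31210 - 9290) + (-36743 - 1*(-63))) = 1/(21920 + (-36743 + 63)) = 1/(21920 - 36680) = 1/(-14760) = -1/14760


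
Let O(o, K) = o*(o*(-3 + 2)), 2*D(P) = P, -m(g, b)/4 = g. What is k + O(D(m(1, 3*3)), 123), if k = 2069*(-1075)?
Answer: -2224179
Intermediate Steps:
m(g, b) = -4*g
D(P) = P/2
O(o, K) = -o**2 (O(o, K) = o*(o*(-1)) = o*(-o) = -o**2)
k = -2224175
k + O(D(m(1, 3*3)), 123) = -2224175 - ((-4*1)/2)**2 = -2224175 - ((1/2)*(-4))**2 = -2224175 - 1*(-2)**2 = -2224175 - 1*4 = -2224175 - 4 = -2224179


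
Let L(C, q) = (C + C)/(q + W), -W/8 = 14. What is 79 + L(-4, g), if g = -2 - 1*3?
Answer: 9251/117 ≈ 79.068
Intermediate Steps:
W = -112 (W = -8*14 = -112)
g = -5 (g = -2 - 3 = -5)
L(C, q) = 2*C/(-112 + q) (L(C, q) = (C + C)/(q - 112) = (2*C)/(-112 + q) = 2*C/(-112 + q))
79 + L(-4, g) = 79 + 2*(-4)/(-112 - 5) = 79 + 2*(-4)/(-117) = 79 + 2*(-4)*(-1/117) = 79 + 8/117 = 9251/117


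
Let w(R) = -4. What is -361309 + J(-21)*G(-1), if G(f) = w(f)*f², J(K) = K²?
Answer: -363073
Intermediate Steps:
G(f) = -4*f²
-361309 + J(-21)*G(-1) = -361309 + (-21)²*(-4*(-1)²) = -361309 + 441*(-4*1) = -361309 + 441*(-4) = -361309 - 1764 = -363073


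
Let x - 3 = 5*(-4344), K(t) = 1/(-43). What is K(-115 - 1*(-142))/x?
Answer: 1/933831 ≈ 1.0709e-6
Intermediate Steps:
K(t) = -1/43
x = -21717 (x = 3 + 5*(-4344) = 3 - 21720 = -21717)
K(-115 - 1*(-142))/x = -1/43/(-21717) = -1/43*(-1/21717) = 1/933831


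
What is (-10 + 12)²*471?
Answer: 1884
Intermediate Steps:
(-10 + 12)²*471 = 2²*471 = 4*471 = 1884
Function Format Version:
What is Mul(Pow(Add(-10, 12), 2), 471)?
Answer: 1884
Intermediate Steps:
Mul(Pow(Add(-10, 12), 2), 471) = Mul(Pow(2, 2), 471) = Mul(4, 471) = 1884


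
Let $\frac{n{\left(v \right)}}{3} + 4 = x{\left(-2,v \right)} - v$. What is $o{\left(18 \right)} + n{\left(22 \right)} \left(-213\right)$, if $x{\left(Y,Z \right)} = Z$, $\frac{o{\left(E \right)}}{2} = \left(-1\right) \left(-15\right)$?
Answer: $2586$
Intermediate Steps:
$o{\left(E \right)} = 30$ ($o{\left(E \right)} = 2 \left(\left(-1\right) \left(-15\right)\right) = 2 \cdot 15 = 30$)
$n{\left(v \right)} = -12$ ($n{\left(v \right)} = -12 + 3 \left(v - v\right) = -12 + 3 \cdot 0 = -12 + 0 = -12$)
$o{\left(18 \right)} + n{\left(22 \right)} \left(-213\right) = 30 - -2556 = 30 + 2556 = 2586$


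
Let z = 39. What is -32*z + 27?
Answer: -1221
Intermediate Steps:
-32*z + 27 = -32*39 + 27 = -1248 + 27 = -1221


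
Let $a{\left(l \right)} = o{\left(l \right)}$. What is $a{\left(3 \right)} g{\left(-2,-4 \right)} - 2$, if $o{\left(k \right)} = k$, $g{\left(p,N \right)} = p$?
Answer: $-8$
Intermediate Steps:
$a{\left(l \right)} = l$
$a{\left(3 \right)} g{\left(-2,-4 \right)} - 2 = 3 \left(-2\right) - 2 = -6 + \left(-17 + 15\right) = -6 - 2 = -8$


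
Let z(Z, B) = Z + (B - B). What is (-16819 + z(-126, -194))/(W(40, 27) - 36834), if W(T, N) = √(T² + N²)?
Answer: 624152130/1356741227 + 16945*√2329/1356741227 ≈ 0.46064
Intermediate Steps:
W(T, N) = √(N² + T²)
z(Z, B) = Z (z(Z, B) = Z + 0 = Z)
(-16819 + z(-126, -194))/(W(40, 27) - 36834) = (-16819 - 126)/(√(27² + 40²) - 36834) = -16945/(√(729 + 1600) - 36834) = -16945/(√2329 - 36834) = -16945/(-36834 + √2329)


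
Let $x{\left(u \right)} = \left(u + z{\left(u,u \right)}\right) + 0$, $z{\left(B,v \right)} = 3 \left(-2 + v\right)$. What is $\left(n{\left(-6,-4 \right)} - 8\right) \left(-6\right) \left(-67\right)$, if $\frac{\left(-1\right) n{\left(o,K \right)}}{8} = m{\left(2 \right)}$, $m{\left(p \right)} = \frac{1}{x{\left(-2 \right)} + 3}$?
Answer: $- \frac{32160}{11} \approx -2923.6$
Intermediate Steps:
$z{\left(B,v \right)} = -6 + 3 v$
$x{\left(u \right)} = -6 + 4 u$ ($x{\left(u \right)} = \left(u + \left(-6 + 3 u\right)\right) + 0 = \left(-6 + 4 u\right) + 0 = -6 + 4 u$)
$m{\left(p \right)} = - \frac{1}{11}$ ($m{\left(p \right)} = \frac{1}{\left(-6 + 4 \left(-2\right)\right) + 3} = \frac{1}{\left(-6 - 8\right) + 3} = \frac{1}{-14 + 3} = \frac{1}{-11} = - \frac{1}{11}$)
$n{\left(o,K \right)} = \frac{8}{11}$ ($n{\left(o,K \right)} = \left(-8\right) \left(- \frac{1}{11}\right) = \frac{8}{11}$)
$\left(n{\left(-6,-4 \right)} - 8\right) \left(-6\right) \left(-67\right) = \left(\frac{8}{11} - 8\right) \left(-6\right) \left(-67\right) = \left(- \frac{80}{11}\right) \left(-6\right) \left(-67\right) = \frac{480}{11} \left(-67\right) = - \frac{32160}{11}$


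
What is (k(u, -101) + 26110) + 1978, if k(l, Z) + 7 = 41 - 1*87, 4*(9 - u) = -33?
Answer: 28035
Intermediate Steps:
u = 69/4 (u = 9 - ¼*(-33) = 9 + 33/4 = 69/4 ≈ 17.250)
k(l, Z) = -53 (k(l, Z) = -7 + (41 - 1*87) = -7 + (41 - 87) = -7 - 46 = -53)
(k(u, -101) + 26110) + 1978 = (-53 + 26110) + 1978 = 26057 + 1978 = 28035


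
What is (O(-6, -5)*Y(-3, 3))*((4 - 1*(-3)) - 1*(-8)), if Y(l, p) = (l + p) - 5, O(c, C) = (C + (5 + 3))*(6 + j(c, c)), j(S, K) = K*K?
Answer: -9450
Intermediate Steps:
j(S, K) = K**2
O(c, C) = (6 + c**2)*(8 + C) (O(c, C) = (C + (5 + 3))*(6 + c**2) = (C + 8)*(6 + c**2) = (8 + C)*(6 + c**2) = (6 + c**2)*(8 + C))
Y(l, p) = -5 + l + p
(O(-6, -5)*Y(-3, 3))*((4 - 1*(-3)) - 1*(-8)) = ((48 + 6*(-5) + 8*(-6)**2 - 5*(-6)**2)*(-5 - 3 + 3))*((4 - 1*(-3)) - 1*(-8)) = ((48 - 30 + 8*36 - 5*36)*(-5))*((4 + 3) + 8) = ((48 - 30 + 288 - 180)*(-5))*(7 + 8) = (126*(-5))*15 = -630*15 = -9450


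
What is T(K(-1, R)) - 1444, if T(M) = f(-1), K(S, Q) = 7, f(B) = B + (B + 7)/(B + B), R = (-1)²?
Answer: -1448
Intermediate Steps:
R = 1
f(B) = B + (7 + B)/(2*B) (f(B) = B + (7 + B)/((2*B)) = B + (7 + B)*(1/(2*B)) = B + (7 + B)/(2*B))
T(M) = -4 (T(M) = ½ - 1 + (7/2)/(-1) = ½ - 1 + (7/2)*(-1) = ½ - 1 - 7/2 = -4)
T(K(-1, R)) - 1444 = -4 - 1444 = -1448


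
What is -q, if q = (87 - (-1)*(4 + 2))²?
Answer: -8649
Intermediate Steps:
q = 8649 (q = (87 - (-1)*6)² = (87 - 1*(-6))² = (87 + 6)² = 93² = 8649)
-q = -1*8649 = -8649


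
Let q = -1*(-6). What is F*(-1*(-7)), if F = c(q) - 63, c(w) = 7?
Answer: -392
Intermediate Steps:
q = 6
F = -56 (F = 7 - 63 = -56)
F*(-1*(-7)) = -(-56)*(-7) = -56*7 = -392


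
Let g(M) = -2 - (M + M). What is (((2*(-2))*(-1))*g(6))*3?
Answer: -168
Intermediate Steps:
g(M) = -2 - 2*M
(((2*(-2))*(-1))*g(6))*3 = (((2*(-2))*(-1))*(-2 - 2*6))*3 = ((-4*(-1))*(-2 - 12))*3 = (4*(-14))*3 = -56*3 = -168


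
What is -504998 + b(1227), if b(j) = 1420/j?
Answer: -619631126/1227 ≈ -5.0500e+5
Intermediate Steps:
-504998 + b(1227) = -504998 + 1420/1227 = -619631126/1227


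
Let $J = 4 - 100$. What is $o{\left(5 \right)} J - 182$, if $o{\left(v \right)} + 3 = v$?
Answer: $-374$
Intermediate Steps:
$o{\left(v \right)} = -3 + v$
$J = -96$ ($J = 4 - 100 = -96$)
$o{\left(5 \right)} J - 182 = \left(-3 + 5\right) \left(-96\right) - 182 = 2 \left(-96\right) - 182 = -192 - 182 = -374$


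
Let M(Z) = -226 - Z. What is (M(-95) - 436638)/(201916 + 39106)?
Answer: -436769/241022 ≈ -1.8122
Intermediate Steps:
(M(-95) - 436638)/(201916 + 39106) = ((-226 - 1*(-95)) - 436638)/(201916 + 39106) = ((-226 + 95) - 436638)/241022 = (-131 - 436638)*(1/241022) = -436769*1/241022 = -436769/241022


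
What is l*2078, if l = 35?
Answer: 72730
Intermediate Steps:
l*2078 = 35*2078 = 72730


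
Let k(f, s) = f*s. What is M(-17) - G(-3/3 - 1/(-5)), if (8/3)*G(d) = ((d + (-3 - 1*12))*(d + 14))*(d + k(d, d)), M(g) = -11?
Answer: -14696/625 ≈ -23.514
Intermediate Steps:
G(d) = 3*(-15 + d)*(14 + d)*(d + d**2)/8 (G(d) = 3*(((d + (-3 - 1*12))*(d + 14))*(d + d*d))/8 = 3*(((d + (-3 - 12))*(14 + d))*(d + d**2))/8 = 3*(((d - 15)*(14 + d))*(d + d**2))/8 = 3*(((-15 + d)*(14 + d))*(d + d**2))/8 = 3*((-15 + d)*(14 + d)*(d + d**2))/8 = 3*(-15 + d)*(14 + d)*(d + d**2)/8)
M(-17) - G(-3/3 - 1/(-5)) = -11 - 3*(-3/3 - 1/(-5))*(-210 + (-3/3 - 1/(-5))**3 - 211*(-3/3 - 1/(-5)))/8 = -11 - 3*(-3*1/3 - 1*(-1/5))*(-210 + (-3*1/3 - 1*(-1/5))**3 - 211*(-3*1/3 - 1*(-1/5)))/8 = -11 - 3*(-1 + 1/5)*(-210 + (-1 + 1/5)**3 - 211*(-1 + 1/5))/8 = -11 - 3*(-4)*(-210 + (-4/5)**3 - 211*(-4/5))/(8*5) = -11 - 3*(-4)*(-210 - 64/125 + 844/5)/(8*5) = -11 - 3*(-4)*(-5214)/(8*5*125) = -11 - 1*7821/625 = -11 - 7821/625 = -14696/625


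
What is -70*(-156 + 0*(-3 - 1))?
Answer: 10920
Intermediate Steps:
-70*(-156 + 0*(-3 - 1)) = -70*(-156 + 0*(-4)) = -70*(-156 + 0) = -70*(-156) = 10920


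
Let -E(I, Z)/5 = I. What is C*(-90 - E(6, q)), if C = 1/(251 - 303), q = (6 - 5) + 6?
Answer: 15/13 ≈ 1.1538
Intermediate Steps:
q = 7 (q = 1 + 6 = 7)
E(I, Z) = -5*I
C = -1/52 (C = 1/(-52) = -1/52 ≈ -0.019231)
C*(-90 - E(6, q)) = -(-90 - (-5)*6)/52 = -(-90 - 1*(-30))/52 = -(-90 + 30)/52 = -1/52*(-60) = 15/13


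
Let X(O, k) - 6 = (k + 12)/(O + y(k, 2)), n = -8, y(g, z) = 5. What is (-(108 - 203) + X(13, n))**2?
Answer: 829921/81 ≈ 10246.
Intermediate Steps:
X(O, k) = 6 + (12 + k)/(5 + O) (X(O, k) = 6 + (k + 12)/(O + 5) = 6 + (12 + k)/(5 + O))
(-(108 - 203) + X(13, n))**2 = (-(108 - 203) + (42 - 8 + 6*13)/(5 + 13))**2 = (-1*(-95) + (42 - 8 + 78)/18)**2 = (95 + (1/18)*112)**2 = (95 + 56/9)**2 = (911/9)**2 = 829921/81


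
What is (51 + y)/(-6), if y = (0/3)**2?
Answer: -17/2 ≈ -8.5000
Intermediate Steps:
y = 0 (y = (0*(1/3))**2 = 0**2 = 0)
(51 + y)/(-6) = (51 + 0)/(-6) = -1/6*51 = -17/2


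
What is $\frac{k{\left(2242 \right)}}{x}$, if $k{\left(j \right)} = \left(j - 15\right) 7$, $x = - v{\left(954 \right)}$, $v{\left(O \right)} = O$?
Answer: $- \frac{15589}{954} \approx -16.341$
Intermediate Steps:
$x = -954$ ($x = \left(-1\right) 954 = -954$)
$k{\left(j \right)} = -105 + 7 j$ ($k{\left(j \right)} = \left(-15 + j\right) 7 = -105 + 7 j$)
$\frac{k{\left(2242 \right)}}{x} = \frac{-105 + 7 \cdot 2242}{-954} = \left(-105 + 15694\right) \left(- \frac{1}{954}\right) = 15589 \left(- \frac{1}{954}\right) = - \frac{15589}{954}$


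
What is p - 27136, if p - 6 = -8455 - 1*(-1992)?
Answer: -33593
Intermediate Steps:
p = -6457 (p = 6 + (-8455 - 1*(-1992)) = 6 + (-8455 + 1992) = 6 - 6463 = -6457)
p - 27136 = -6457 - 27136 = -33593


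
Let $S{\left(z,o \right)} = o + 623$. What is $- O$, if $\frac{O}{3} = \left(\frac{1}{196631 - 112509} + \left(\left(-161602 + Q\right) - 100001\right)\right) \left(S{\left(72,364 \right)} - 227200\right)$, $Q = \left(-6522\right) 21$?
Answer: $- \frac{22753466028131631}{84122} \approx -2.7048 \cdot 10^{11}$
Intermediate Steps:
$Q = -136962$
$S{\left(z,o \right)} = 623 + o$
$O = \frac{22753466028131631}{84122}$ ($O = 3 \left(\frac{1}{196631 - 112509} - 398565\right) \left(\left(623 + 364\right) - 227200\right) = 3 \left(\frac{1}{84122} - 398565\right) \left(987 - 227200\right) = 3 \left(\frac{1}{84122} - 398565\right) \left(-226213\right) = 3 \left(\left(- \frac{33528084929}{84122}\right) \left(-226213\right)\right) = 3 \cdot \frac{7584488676043877}{84122} = \frac{22753466028131631}{84122} \approx 2.7048 \cdot 10^{11}$)
$- O = \left(-1\right) \frac{22753466028131631}{84122} = - \frac{22753466028131631}{84122}$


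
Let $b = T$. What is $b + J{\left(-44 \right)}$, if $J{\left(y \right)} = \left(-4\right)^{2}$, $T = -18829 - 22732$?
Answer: $-41545$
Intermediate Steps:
$T = -41561$
$J{\left(y \right)} = 16$
$b = -41561$
$b + J{\left(-44 \right)} = -41561 + 16 = -41545$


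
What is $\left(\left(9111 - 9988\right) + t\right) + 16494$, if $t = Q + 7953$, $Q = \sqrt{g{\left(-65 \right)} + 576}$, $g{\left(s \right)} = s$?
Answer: $23570 + \sqrt{511} \approx 23593.0$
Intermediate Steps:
$Q = \sqrt{511}$ ($Q = \sqrt{-65 + 576} = \sqrt{511} \approx 22.605$)
$t = 7953 + \sqrt{511}$ ($t = \sqrt{511} + 7953 = 7953 + \sqrt{511} \approx 7975.6$)
$\left(\left(9111 - 9988\right) + t\right) + 16494 = \left(\left(9111 - 9988\right) + \left(7953 + \sqrt{511}\right)\right) + 16494 = \left(-877 + \left(7953 + \sqrt{511}\right)\right) + 16494 = \left(7076 + \sqrt{511}\right) + 16494 = 23570 + \sqrt{511}$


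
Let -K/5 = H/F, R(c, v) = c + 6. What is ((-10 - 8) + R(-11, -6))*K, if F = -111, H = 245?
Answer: -28175/111 ≈ -253.83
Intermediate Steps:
R(c, v) = 6 + c
K = 1225/111 (K = -1225/(-111) = -1225*(-1)/111 = -5*(-245/111) = 1225/111 ≈ 11.036)
((-10 - 8) + R(-11, -6))*K = ((-10 - 8) + (6 - 11))*(1225/111) = (-18 - 5)*(1225/111) = -23*1225/111 = -28175/111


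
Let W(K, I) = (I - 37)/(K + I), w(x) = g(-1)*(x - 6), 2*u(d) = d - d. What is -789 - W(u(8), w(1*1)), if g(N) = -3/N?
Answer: -11887/15 ≈ -792.47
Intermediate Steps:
u(d) = 0 (u(d) = (d - d)/2 = (1/2)*0 = 0)
w(x) = -18 + 3*x (w(x) = (-3/(-1))*(x - 6) = (-3*(-1))*(-6 + x) = 3*(-6 + x) = -18 + 3*x)
W(K, I) = (-37 + I)/(I + K)
-789 - W(u(8), w(1*1)) = -789 - (-37 + (-18 + 3*(1*1)))/((-18 + 3*(1*1)) + 0) = -789 - (-37 + (-18 + 3*1))/((-18 + 3*1) + 0) = -789 - (-37 + (-18 + 3))/((-18 + 3) + 0) = -789 - (-37 - 15)/(-15 + 0) = -789 - (-52)/(-15) = -789 - (-1)*(-52)/15 = -789 - 1*52/15 = -789 - 52/15 = -11887/15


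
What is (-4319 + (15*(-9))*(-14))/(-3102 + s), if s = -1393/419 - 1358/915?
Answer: 931242165/1191103867 ≈ 0.78183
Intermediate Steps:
s = -1843597/383385 (s = -1393*1/419 - 1358*1/915 = -1393/419 - 1358/915 = -1843597/383385 ≈ -4.8087)
(-4319 + (15*(-9))*(-14))/(-3102 + s) = (-4319 + (15*(-9))*(-14))/(-3102 - 1843597/383385) = (-4319 - 135*(-14))/(-1191103867/383385) = (-4319 + 1890)*(-383385/1191103867) = -2429*(-383385/1191103867) = 931242165/1191103867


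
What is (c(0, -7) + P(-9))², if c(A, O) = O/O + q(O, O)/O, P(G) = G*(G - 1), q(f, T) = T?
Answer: 8464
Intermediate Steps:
P(G) = G*(-1 + G)
c(A, O) = 2 (c(A, O) = O/O + O/O = 1 + 1 = 2)
(c(0, -7) + P(-9))² = (2 - 9*(-1 - 9))² = (2 - 9*(-10))² = (2 + 90)² = 92² = 8464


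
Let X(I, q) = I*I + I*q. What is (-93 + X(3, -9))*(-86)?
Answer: 9546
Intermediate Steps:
X(I, q) = I**2 + I*q
(-93 + X(3, -9))*(-86) = (-93 + 3*(3 - 9))*(-86) = (-93 + 3*(-6))*(-86) = (-93 - 18)*(-86) = -111*(-86) = 9546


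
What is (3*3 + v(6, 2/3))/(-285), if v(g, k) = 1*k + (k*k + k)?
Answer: -97/2565 ≈ -0.037817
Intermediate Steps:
v(g, k) = k² + 2*k (v(g, k) = k + (k² + k) = k + (k + k²) = k² + 2*k)
(3*3 + v(6, 2/3))/(-285) = (3*3 + (2/3)*(2 + 2/3))/(-285) = (9 + (2*(⅓))*(2 + 2*(⅓)))*(-1/285) = (9 + 2*(2 + ⅔)/3)*(-1/285) = (9 + (⅔)*(8/3))*(-1/285) = (9 + 16/9)*(-1/285) = (97/9)*(-1/285) = -97/2565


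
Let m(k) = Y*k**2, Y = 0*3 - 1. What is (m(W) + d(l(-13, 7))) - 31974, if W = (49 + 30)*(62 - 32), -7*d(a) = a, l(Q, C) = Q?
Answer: -39542105/7 ≈ -5.6489e+6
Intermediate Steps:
d(a) = -a/7
Y = -1 (Y = 0 - 1 = -1)
W = 2370 (W = 79*30 = 2370)
m(k) = -k**2
(m(W) + d(l(-13, 7))) - 31974 = (-1*2370**2 - 1/7*(-13)) - 31974 = (-1*5616900 + 13/7) - 31974 = (-5616900 + 13/7) - 31974 = -39318287/7 - 31974 = -39542105/7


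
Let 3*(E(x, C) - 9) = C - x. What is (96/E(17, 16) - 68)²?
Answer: 547600/169 ≈ 3240.2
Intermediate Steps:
E(x, C) = 9 - x/3 + C/3 (E(x, C) = 9 + (C - x)/3 = 9 + (-x/3 + C/3) = 9 - x/3 + C/3)
(96/E(17, 16) - 68)² = (96/(9 - ⅓*17 + (⅓)*16) - 68)² = (96/(9 - 17/3 + 16/3) - 68)² = (96/(26/3) - 68)² = (96*(3/26) - 68)² = (144/13 - 68)² = (-740/13)² = 547600/169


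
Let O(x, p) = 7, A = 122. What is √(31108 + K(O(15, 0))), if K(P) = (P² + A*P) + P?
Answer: √32018 ≈ 178.94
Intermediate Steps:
K(P) = P² + 123*P (K(P) = (P² + 122*P) + P = P² + 123*P)
√(31108 + K(O(15, 0))) = √(31108 + 7*(123 + 7)) = √(31108 + 7*130) = √(31108 + 910) = √32018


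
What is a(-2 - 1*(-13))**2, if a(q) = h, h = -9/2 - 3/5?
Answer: 2601/100 ≈ 26.010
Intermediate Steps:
h = -51/10 (h = -9*1/2 - 3*1/5 = -9/2 - 3/5 = -51/10 ≈ -5.1000)
a(q) = -51/10
a(-2 - 1*(-13))**2 = (-51/10)**2 = 2601/100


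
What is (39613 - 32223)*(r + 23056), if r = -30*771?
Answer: -546860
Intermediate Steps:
r = -23130
(39613 - 32223)*(r + 23056) = (39613 - 32223)*(-23130 + 23056) = 7390*(-74) = -546860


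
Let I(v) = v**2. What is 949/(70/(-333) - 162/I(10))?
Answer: -15800850/30473 ≈ -518.52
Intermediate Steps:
949/(70/(-333) - 162/I(10)) = 949/(70/(-333) - 162/(10**2)) = 949/(70*(-1/333) - 162/100) = 949/(-70/333 - 162*1/100) = 949/(-70/333 - 81/50) = 949/(-30473/16650) = 949*(-16650/30473) = -15800850/30473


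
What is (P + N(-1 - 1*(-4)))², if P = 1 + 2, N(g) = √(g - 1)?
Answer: (3 + √2)² ≈ 19.485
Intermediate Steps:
N(g) = √(-1 + g)
P = 3
(P + N(-1 - 1*(-4)))² = (3 + √(-1 + (-1 - 1*(-4))))² = (3 + √(-1 + (-1 + 4)))² = (3 + √(-1 + 3))² = (3 + √2)²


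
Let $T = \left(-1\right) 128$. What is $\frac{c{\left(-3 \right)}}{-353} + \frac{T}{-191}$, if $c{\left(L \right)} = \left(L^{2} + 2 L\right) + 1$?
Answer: $\frac{44420}{67423} \approx 0.65883$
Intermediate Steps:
$c{\left(L \right)} = 1 + L^{2} + 2 L$
$T = -128$
$\frac{c{\left(-3 \right)}}{-353} + \frac{T}{-191} = \frac{1 + \left(-3\right)^{2} + 2 \left(-3\right)}{-353} - \frac{128}{-191} = \left(1 + 9 - 6\right) \left(- \frac{1}{353}\right) - - \frac{128}{191} = 4 \left(- \frac{1}{353}\right) + \frac{128}{191} = - \frac{4}{353} + \frac{128}{191} = \frac{44420}{67423}$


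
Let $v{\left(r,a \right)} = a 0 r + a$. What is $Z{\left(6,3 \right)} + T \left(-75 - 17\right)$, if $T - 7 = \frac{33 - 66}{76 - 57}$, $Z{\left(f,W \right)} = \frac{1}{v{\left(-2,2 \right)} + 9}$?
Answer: $- \frac{101181}{209} \approx -484.12$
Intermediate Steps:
$v{\left(r,a \right)} = a$ ($v{\left(r,a \right)} = a 0 + a = 0 + a = a$)
$Z{\left(f,W \right)} = \frac{1}{11}$ ($Z{\left(f,W \right)} = \frac{1}{2 + 9} = \frac{1}{11}$)
$T = \frac{100}{19}$ ($T = 7 + \frac{33 - 66}{76 - 57} = 7 - \frac{33}{19} = \frac{100}{19} \approx 5.2632$)
$Z{\left(6,3 \right)} + T \left(-75 - 17\right) = \frac{1}{11} + \frac{100 \left(-75 - 17\right)}{19} = \frac{1}{11} + \frac{100}{19} \left(-92\right) = \frac{1}{11} - \frac{9200}{19} = - \frac{101181}{209}$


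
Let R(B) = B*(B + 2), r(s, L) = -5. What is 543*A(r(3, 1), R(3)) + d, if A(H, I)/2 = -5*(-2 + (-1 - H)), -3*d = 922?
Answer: -33502/3 ≈ -11167.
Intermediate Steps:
d = -922/3 (d = -⅓*922 = -922/3 ≈ -307.33)
R(B) = B*(2 + B)
A(H, I) = 30 + 10*H (A(H, I) = 2*(-5*(-2 + (-1 - H))) = 2*(-5*(-3 - H)) = 2*(15 + 5*H) = 30 + 10*H)
543*A(r(3, 1), R(3)) + d = 543*(30 + 10*(-5)) - 922/3 = 543*(30 - 50) - 922/3 = 543*(-20) - 922/3 = -10860 - 922/3 = -33502/3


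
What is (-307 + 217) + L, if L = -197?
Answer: -287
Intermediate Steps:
(-307 + 217) + L = (-307 + 217) - 197 = -90 - 197 = -287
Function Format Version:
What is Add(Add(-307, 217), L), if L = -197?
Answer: -287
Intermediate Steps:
Add(Add(-307, 217), L) = Add(Add(-307, 217), -197) = Add(-90, -197) = -287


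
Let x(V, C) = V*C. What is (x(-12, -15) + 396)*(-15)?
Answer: -8640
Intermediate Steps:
x(V, C) = C*V
(x(-12, -15) + 396)*(-15) = (-15*(-12) + 396)*(-15) = (180 + 396)*(-15) = 576*(-15) = -8640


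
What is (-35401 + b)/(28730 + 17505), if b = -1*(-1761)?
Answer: -6728/9247 ≈ -0.72759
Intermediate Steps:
b = 1761
(-35401 + b)/(28730 + 17505) = (-35401 + 1761)/(28730 + 17505) = -33640/46235 = -33640*1/46235 = -6728/9247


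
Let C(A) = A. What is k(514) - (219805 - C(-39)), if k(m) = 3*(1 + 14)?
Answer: -219799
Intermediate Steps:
k(m) = 45 (k(m) = 3*15 = 45)
k(514) - (219805 - C(-39)) = 45 - (219805 - 1*(-39)) = 45 - (219805 + 39) = 45 - 1*219844 = 45 - 219844 = -219799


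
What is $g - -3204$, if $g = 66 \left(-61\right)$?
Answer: $-822$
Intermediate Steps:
$g = -4026$
$g - -3204 = -4026 - -3204 = -4026 + 3204 = -822$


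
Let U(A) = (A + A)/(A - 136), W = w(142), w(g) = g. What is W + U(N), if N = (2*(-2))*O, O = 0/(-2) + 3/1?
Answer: 5260/37 ≈ 142.16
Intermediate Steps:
O = 3 (O = 0*(-1/2) + 3*1 = 0 + 3 = 3)
W = 142
N = -12 (N = (2*(-2))*3 = -4*3 = -12)
U(A) = 2*A/(-136 + A) (U(A) = (2*A)/(-136 + A) = 2*A/(-136 + A))
W + U(N) = 142 + 2*(-12)/(-136 - 12) = 142 + 2*(-12)/(-148) = 142 + 2*(-12)*(-1/148) = 142 + 6/37 = 5260/37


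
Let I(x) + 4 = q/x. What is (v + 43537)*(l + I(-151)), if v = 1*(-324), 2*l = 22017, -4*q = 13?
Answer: 287225186703/604 ≈ 4.7554e+8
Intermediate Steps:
q = -13/4 (q = -¼*13 = -13/4 ≈ -3.2500)
l = 22017/2 (l = (½)*22017 = 22017/2 ≈ 11009.)
I(x) = -4 - 13/(4*x)
v = -324
(v + 43537)*(l + I(-151)) = (-324 + 43537)*(22017/2 + (-4 - 13/4/(-151))) = 43213*(22017/2 + (-4 - 13/4*(-1/151))) = 43213*(22017/2 + (-4 + 13/604)) = 43213*(22017/2 - 2403/604) = 43213*(6646731/604) = 287225186703/604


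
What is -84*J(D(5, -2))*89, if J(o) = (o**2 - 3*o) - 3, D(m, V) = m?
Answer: -52332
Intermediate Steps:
J(o) = -3 + o**2 - 3*o
-84*J(D(5, -2))*89 = -84*(-3 + 5**2 - 3*5)*89 = -84*(-3 + 25 - 15)*89 = -84*7*89 = -588*89 = -52332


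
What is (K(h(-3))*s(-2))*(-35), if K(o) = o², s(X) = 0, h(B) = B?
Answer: 0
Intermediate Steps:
(K(h(-3))*s(-2))*(-35) = ((-3)²*0)*(-35) = (9*0)*(-35) = 0*(-35) = 0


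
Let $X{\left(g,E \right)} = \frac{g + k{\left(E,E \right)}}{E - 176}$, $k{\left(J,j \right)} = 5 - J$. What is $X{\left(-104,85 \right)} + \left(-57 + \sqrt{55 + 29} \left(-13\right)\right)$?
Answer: $- \frac{5003}{91} - 26 \sqrt{21} \approx -174.13$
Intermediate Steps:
$X{\left(g,E \right)} = \frac{5 + g - E}{-176 + E}$ ($X{\left(g,E \right)} = \frac{g - \left(-5 + E\right)}{E - 176} = \frac{5 + g - E}{-176 + E}$)
$X{\left(-104,85 \right)} + \left(-57 + \sqrt{55 + 29} \left(-13\right)\right) = \frac{5 - 104 - 85}{-176 + 85} + \left(-57 + \sqrt{55 + 29} \left(-13\right)\right) = \frac{5 - 104 - 85}{-91} + \left(-57 + \sqrt{84} \left(-13\right)\right) = \left(- \frac{1}{91}\right) \left(-184\right) + \left(-57 + 2 \sqrt{21} \left(-13\right)\right) = \frac{184}{91} - \left(57 + 26 \sqrt{21}\right) = - \frac{5003}{91} - 26 \sqrt{21}$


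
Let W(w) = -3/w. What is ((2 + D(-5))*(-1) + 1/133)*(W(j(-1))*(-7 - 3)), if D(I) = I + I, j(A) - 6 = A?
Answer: 6390/133 ≈ 48.045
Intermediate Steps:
j(A) = 6 + A
D(I) = 2*I
((2 + D(-5))*(-1) + 1/133)*(W(j(-1))*(-7 - 3)) = ((2 + 2*(-5))*(-1) + 1/133)*((-3/(6 - 1))*(-7 - 3)) = ((2 - 10)*(-1) + 1/133)*(-3/5*(-10)) = (-8*(-1) + 1/133)*(-3*1/5*(-10)) = (8 + 1/133)*(-3/5*(-10)) = (1065/133)*6 = 6390/133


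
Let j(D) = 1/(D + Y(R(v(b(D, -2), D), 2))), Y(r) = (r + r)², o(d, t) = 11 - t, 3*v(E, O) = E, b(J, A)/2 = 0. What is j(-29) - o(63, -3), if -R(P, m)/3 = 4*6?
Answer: -289897/20707 ≈ -14.000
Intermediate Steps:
b(J, A) = 0 (b(J, A) = 2*0 = 0)
v(E, O) = E/3
R(P, m) = -72 (R(P, m) = -12*6 = -3*24 = -72)
Y(r) = 4*r² (Y(r) = (2*r)² = 4*r²)
j(D) = 1/(20736 + D) (j(D) = 1/(D + 4*(-72)²) = 1/(D + 4*5184) = 1/(D + 20736) = 1/(20736 + D))
j(-29) - o(63, -3) = 1/(20736 - 29) - (11 - 1*(-3)) = 1/20707 - (11 + 3) = 1/20707 - 1*14 = 1/20707 - 14 = -289897/20707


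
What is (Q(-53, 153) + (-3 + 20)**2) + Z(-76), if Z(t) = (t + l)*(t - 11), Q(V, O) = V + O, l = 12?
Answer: 5957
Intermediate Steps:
Q(V, O) = O + V
Z(t) = (-11 + t)*(12 + t) (Z(t) = (t + 12)*(t - 11) = (12 + t)*(-11 + t) = (-11 + t)*(12 + t))
(Q(-53, 153) + (-3 + 20)**2) + Z(-76) = ((153 - 53) + (-3 + 20)**2) + (-132 - 76 + (-76)**2) = (100 + 17**2) + (-132 - 76 + 5776) = (100 + 289) + 5568 = 389 + 5568 = 5957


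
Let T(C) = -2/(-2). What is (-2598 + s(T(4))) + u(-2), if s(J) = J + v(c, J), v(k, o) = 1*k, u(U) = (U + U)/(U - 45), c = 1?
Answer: -122008/47 ≈ -2595.9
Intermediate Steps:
u(U) = 2*U/(-45 + U) (u(U) = (2*U)/(-45 + U) = 2*U/(-45 + U))
T(C) = 1 (T(C) = -2*(-½) = 1)
v(k, o) = k
s(J) = 1 + J (s(J) = J + 1 = 1 + J)
(-2598 + s(T(4))) + u(-2) = (-2598 + (1 + 1)) + 2*(-2)/(-45 - 2) = (-2598 + 2) + 2*(-2)/(-47) = -2596 + 2*(-2)*(-1/47) = -2596 + 4/47 = -122008/47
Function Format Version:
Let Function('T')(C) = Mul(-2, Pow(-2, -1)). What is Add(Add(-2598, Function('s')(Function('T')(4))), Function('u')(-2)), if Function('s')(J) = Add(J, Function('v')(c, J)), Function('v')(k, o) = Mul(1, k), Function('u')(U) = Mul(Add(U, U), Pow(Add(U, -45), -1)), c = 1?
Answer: Rational(-122008, 47) ≈ -2595.9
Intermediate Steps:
Function('u')(U) = Mul(2, U, Pow(Add(-45, U), -1)) (Function('u')(U) = Mul(Mul(2, U), Pow(Add(-45, U), -1)) = Mul(2, U, Pow(Add(-45, U), -1)))
Function('T')(C) = 1 (Function('T')(C) = Mul(-2, Rational(-1, 2)) = 1)
Function('v')(k, o) = k
Function('s')(J) = Add(1, J) (Function('s')(J) = Add(J, 1) = Add(1, J))
Add(Add(-2598, Function('s')(Function('T')(4))), Function('u')(-2)) = Add(Add(-2598, Add(1, 1)), Mul(2, -2, Pow(Add(-45, -2), -1))) = Add(Add(-2598, 2), Mul(2, -2, Pow(-47, -1))) = Add(-2596, Mul(2, -2, Rational(-1, 47))) = Add(-2596, Rational(4, 47)) = Rational(-122008, 47)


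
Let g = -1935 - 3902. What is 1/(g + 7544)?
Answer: 1/1707 ≈ 0.00058582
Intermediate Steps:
g = -5837
1/(g + 7544) = 1/(-5837 + 7544) = 1/1707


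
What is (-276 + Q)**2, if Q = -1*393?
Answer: 447561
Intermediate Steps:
Q = -393
(-276 + Q)**2 = (-276 - 393)**2 = (-669)**2 = 447561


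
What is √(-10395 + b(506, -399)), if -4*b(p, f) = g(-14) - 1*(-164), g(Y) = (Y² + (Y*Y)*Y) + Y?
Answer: I*√39182/2 ≈ 98.972*I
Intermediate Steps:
g(Y) = Y + Y² + Y³ (g(Y) = (Y² + Y²*Y) + Y = (Y² + Y³) + Y = Y + Y² + Y³)
b(p, f) = 1199/2 (b(p, f) = -(-14*(1 - 14 + (-14)²) - 1*(-164))/4 = -(-14*(1 - 14 + 196) + 164)/4 = -(-14*183 + 164)/4 = -(-2562 + 164)/4 = -¼*(-2398) = 1199/2)
√(-10395 + b(506, -399)) = √(-10395 + 1199/2) = √(-19591/2) = I*√39182/2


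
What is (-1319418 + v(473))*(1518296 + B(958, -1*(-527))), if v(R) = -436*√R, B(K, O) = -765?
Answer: -2002257716958 - 661643516*√473 ≈ -2.0166e+12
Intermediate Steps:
(-1319418 + v(473))*(1518296 + B(958, -1*(-527))) = (-1319418 - 436*√473)*(1518296 - 765) = (-1319418 - 436*√473)*1517531 = -2002257716958 - 661643516*√473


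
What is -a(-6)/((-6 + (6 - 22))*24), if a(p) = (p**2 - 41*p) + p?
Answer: 23/44 ≈ 0.52273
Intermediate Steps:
a(p) = p**2 - 40*p
-a(-6)/((-6 + (6 - 22))*24) = -(-6*(-40 - 6))/((-6 + (6 - 22))*24) = -(-6*(-46))/((-6 - 16)*24) = -276/((-22*24)) = -276/(-528) = -276*(-1)/528 = -1*(-23/44) = 23/44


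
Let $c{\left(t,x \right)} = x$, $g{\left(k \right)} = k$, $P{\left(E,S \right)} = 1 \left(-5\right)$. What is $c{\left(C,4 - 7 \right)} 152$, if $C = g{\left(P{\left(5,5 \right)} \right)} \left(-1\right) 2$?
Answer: $-456$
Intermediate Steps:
$P{\left(E,S \right)} = -5$
$C = 10$ ($C = \left(-5\right) \left(-1\right) 2 = 5 \cdot 2 = 10$)
$c{\left(C,4 - 7 \right)} 152 = \left(4 - 7\right) 152 = \left(-3\right) 152 = -456$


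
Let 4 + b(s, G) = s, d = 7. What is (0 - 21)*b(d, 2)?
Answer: -63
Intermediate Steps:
b(s, G) = -4 + s
(0 - 21)*b(d, 2) = (0 - 21)*(-4 + 7) = -21*3 = -63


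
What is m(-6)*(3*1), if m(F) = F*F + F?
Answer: 90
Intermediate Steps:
m(F) = F + F**2 (m(F) = F**2 + F = F + F**2)
m(-6)*(3*1) = (-6*(1 - 6))*(3*1) = -6*(-5)*3 = 30*3 = 90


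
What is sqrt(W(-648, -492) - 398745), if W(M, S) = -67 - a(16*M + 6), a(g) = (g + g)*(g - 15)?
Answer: 4*I*sqrt(13465735) ≈ 14678.0*I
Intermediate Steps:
a(g) = 2*g*(-15 + g) (a(g) = (2*g)*(-15 + g) = 2*g*(-15 + g))
W(M, S) = -67 - 2*(-9 + 16*M)*(6 + 16*M) (W(M, S) = -67 - 2*(16*M + 6)*(-15 + (16*M + 6)) = -67 - 2*(6 + 16*M)*(-15 + (6 + 16*M)) = -67 - 2*(6 + 16*M)*(-9 + 16*M) = -67 - 2*(-9 + 16*M)*(6 + 16*M))
sqrt(W(-648, -492) - 398745) = sqrt((41 - 512*(-648)**2 + 96*(-648)) - 398745) = sqrt((41 - 512*419904 - 62208) - 398745) = sqrt((41 - 214990848 - 62208) - 398745) = sqrt(-215053015 - 398745) = sqrt(-215451760) = 4*I*sqrt(13465735)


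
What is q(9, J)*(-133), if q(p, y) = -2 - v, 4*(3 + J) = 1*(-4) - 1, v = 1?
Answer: 399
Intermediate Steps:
J = -17/4 (J = -3 + (1*(-4) - 1)/4 = -3 + (-4 - 1)/4 = -3 + (1/4)*(-5) = -3 - 5/4 = -17/4 ≈ -4.2500)
q(p, y) = -3 (q(p, y) = -2 - 1*1 = -2 - 1 = -3)
q(9, J)*(-133) = -3*(-133) = 399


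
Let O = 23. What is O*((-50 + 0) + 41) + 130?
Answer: -77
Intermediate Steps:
O*((-50 + 0) + 41) + 130 = 23*((-50 + 0) + 41) + 130 = 23*(-50 + 41) + 130 = 23*(-9) + 130 = -207 + 130 = -77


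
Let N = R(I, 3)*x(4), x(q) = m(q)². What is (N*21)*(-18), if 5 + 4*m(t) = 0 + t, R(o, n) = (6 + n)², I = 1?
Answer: -15309/8 ≈ -1913.6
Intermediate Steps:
m(t) = -5/4 + t/4 (m(t) = -5/4 + (0 + t)/4 = -5/4 + t/4)
x(q) = (-5/4 + q/4)²
N = 81/16 (N = (6 + 3)²*((-5 + 4)²/16) = 9²*((1/16)*(-1)²) = 81*((1/16)*1) = 81*(1/16) = 81/16 ≈ 5.0625)
(N*21)*(-18) = ((81/16)*21)*(-18) = (1701/16)*(-18) = -15309/8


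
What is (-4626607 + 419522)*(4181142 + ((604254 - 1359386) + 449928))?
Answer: -16306400620730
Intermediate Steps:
(-4626607 + 419522)*(4181142 + ((604254 - 1359386) + 449928)) = -4207085*(4181142 + (-755132 + 449928)) = -4207085*(4181142 - 305204) = -4207085*3875938 = -16306400620730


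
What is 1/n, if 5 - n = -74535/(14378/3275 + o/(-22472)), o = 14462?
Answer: 45956561/914473608305 ≈ 5.0255e-5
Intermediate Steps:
n = 914473608305/45956561 (n = 5 - (-74535)/(14378/3275 + 14462/(-22472)) = 5 - (-74535)/(14378*(1/3275) + 14462*(-1/22472)) = 5 - (-74535)/(14378/3275 - 7231/11236) = 5 - (-74535)/137869683/36797900 = 5 - (-74535)*36797900/137869683 = 5 - 1*(-914243825500/45956561) = 5 + 914243825500/45956561 = 914473608305/45956561 ≈ 19899.)
1/n = 1/(914473608305/45956561) = 45956561/914473608305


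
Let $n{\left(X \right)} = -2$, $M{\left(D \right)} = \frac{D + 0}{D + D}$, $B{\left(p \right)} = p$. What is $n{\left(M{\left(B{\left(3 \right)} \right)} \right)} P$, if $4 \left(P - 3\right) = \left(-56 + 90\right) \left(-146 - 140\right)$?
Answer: $4856$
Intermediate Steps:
$M{\left(D \right)} = \frac{1}{2}$ ($M{\left(D \right)} = \frac{D}{2 D} = D \frac{1}{2 D} = \frac{1}{2}$)
$P = -2428$ ($P = 3 + \frac{\left(-56 + 90\right) \left(-146 - 140\right)}{4} = 3 + \frac{34 \left(-286\right)}{4} = 3 + \frac{1}{4} \left(-9724\right) = 3 - 2431 = -2428$)
$n{\left(M{\left(B{\left(3 \right)} \right)} \right)} P = \left(-2\right) \left(-2428\right) = 4856$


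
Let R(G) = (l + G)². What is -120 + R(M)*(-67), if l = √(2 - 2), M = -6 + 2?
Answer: -1192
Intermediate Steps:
M = -4
l = 0 (l = √0 = 0)
R(G) = G² (R(G) = (0 + G)² = G²)
-120 + R(M)*(-67) = -120 + (-4)²*(-67) = -120 + 16*(-67) = -120 - 1072 = -1192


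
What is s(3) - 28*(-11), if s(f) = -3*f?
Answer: 299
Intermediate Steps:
s(3) - 28*(-11) = -3*3 - 28*(-11) = -9 + 308 = 299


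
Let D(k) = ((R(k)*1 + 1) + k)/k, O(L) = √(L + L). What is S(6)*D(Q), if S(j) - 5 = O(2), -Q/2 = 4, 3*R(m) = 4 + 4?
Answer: 91/24 ≈ 3.7917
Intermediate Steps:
R(m) = 8/3 (R(m) = (4 + 4)/3 = (⅓)*8 = 8/3)
Q = -8 (Q = -2*4 = -8)
O(L) = √2*√L (O(L) = √(2*L) = √2*√L)
S(j) = 7 (S(j) = 5 + √2*√2 = 5 + 2 = 7)
D(k) = (11/3 + k)/k (D(k) = (((8/3)*1 + 1) + k)/k = ((8/3 + 1) + k)/k = (11/3 + k)/k)
S(6)*D(Q) = 7*((11/3 - 8)/(-8)) = 7*(-⅛*(-13/3)) = 7*(13/24) = 91/24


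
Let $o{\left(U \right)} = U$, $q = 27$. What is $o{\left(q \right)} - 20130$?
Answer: $-20103$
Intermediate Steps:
$o{\left(q \right)} - 20130 = 27 - 20130 = -20103$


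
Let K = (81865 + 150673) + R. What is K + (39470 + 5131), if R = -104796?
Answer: 172343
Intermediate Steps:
K = 127742 (K = (81865 + 150673) - 104796 = 232538 - 104796 = 127742)
K + (39470 + 5131) = 127742 + (39470 + 5131) = 127742 + 44601 = 172343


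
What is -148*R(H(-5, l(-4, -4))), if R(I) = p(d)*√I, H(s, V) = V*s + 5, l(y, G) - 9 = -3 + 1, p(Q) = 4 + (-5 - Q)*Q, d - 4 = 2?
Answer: 9176*I*√30 ≈ 50259.0*I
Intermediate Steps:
d = 6 (d = 4 + 2 = 6)
p(Q) = 4 + Q*(-5 - Q)
l(y, G) = 7 (l(y, G) = 9 + (-3 + 1) = 9 - 2 = 7)
H(s, V) = 5 + V*s
R(I) = -62*√I (R(I) = (4 - 1*6² - 5*6)*√I = (4 - 1*36 - 30)*√I = (4 - 36 - 30)*√I = -62*√I)
-148*R(H(-5, l(-4, -4))) = -(-9176)*√(5 + 7*(-5)) = -(-9176)*√(5 - 35) = -(-9176)*√(-30) = -(-9176)*I*√30 = 9176*I*√30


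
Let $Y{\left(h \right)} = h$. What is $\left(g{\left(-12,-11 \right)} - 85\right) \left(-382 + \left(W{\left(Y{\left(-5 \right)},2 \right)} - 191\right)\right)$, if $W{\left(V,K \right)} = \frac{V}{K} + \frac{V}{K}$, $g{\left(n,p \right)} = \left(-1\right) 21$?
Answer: $61268$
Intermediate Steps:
$g{\left(n,p \right)} = -21$
$W{\left(V,K \right)} = \frac{2 V}{K}$
$\left(g{\left(-12,-11 \right)} - 85\right) \left(-382 + \left(W{\left(Y{\left(-5 \right)},2 \right)} - 191\right)\right) = \left(-21 - 85\right) \left(-382 - \left(191 + \frac{10}{2}\right)\right) = - 106 \left(-382 - \left(191 + 10 \cdot \frac{1}{2}\right)\right) = - 106 \left(-382 - 196\right) = \left(-106\right) \left(-578\right) = 61268$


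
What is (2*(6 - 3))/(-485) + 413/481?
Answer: 197419/233285 ≈ 0.84626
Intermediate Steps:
(2*(6 - 3))/(-485) + 413/481 = (2*3)*(-1/485) + 413*(1/481) = 6*(-1/485) + 413/481 = -6/485 + 413/481 = 197419/233285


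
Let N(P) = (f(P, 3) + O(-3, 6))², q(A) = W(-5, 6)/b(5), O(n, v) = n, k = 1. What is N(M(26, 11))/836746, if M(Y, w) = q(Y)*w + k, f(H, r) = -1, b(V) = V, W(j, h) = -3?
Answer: 8/418373 ≈ 1.9122e-5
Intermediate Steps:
q(A) = -⅗ (q(A) = -3/5 = -3*⅕ = -⅗)
M(Y, w) = 1 - 3*w/5 (M(Y, w) = -3*w/5 + 1 = 1 - 3*w/5)
N(P) = 16 (N(P) = (-1 - 3)² = (-4)² = 16)
N(M(26, 11))/836746 = 16/836746 = 16*(1/836746) = 8/418373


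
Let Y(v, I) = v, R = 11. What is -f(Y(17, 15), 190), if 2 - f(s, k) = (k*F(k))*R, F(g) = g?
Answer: 397098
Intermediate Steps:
f(s, k) = 2 - 11*k² (f(s, k) = 2 - k*k*11 = 2 - k²*11 = 2 - 11*k²)
-f(Y(17, 15), 190) = -(2 - 11*190²) = -(2 - 11*36100) = -(2 - 397100) = -1*(-397098) = 397098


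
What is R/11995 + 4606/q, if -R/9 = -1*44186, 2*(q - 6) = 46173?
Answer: 3695414326/110797815 ≈ 33.353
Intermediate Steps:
q = 46185/2 (q = 6 + (½)*46173 = 6 + 46173/2 = 46185/2 ≈ 23093.)
R = 397674 (R = -(-9)*44186 = -9*(-44186) = 397674)
R/11995 + 4606/q = 397674/11995 + 4606/(46185/2) = 397674*(1/11995) + 4606*(2/46185) = 397674/11995 + 9212/46185 = 3695414326/110797815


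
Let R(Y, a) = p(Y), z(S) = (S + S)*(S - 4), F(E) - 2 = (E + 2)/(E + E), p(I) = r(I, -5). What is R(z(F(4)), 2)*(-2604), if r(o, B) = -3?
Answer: 7812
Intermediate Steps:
p(I) = -3
F(E) = 2 + (2 + E)/(2*E) (F(E) = 2 + (E + 2)/(E + E) = 2 + (2 + E)/((2*E)) = 2 + (2 + E)*(1/(2*E)) = 2 + (2 + E)/(2*E))
z(S) = 2*S*(-4 + S) (z(S) = (2*S)*(-4 + S) = 2*S*(-4 + S))
R(Y, a) = -3
R(z(F(4)), 2)*(-2604) = -3*(-2604) = 7812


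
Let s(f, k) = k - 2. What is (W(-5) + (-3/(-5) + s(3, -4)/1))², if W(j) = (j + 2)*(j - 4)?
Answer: 11664/25 ≈ 466.56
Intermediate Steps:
s(f, k) = -2 + k
W(j) = (-4 + j)*(2 + j) (W(j) = (2 + j)*(-4 + j) = (-4 + j)*(2 + j))
(W(-5) + (-3/(-5) + s(3, -4)/1))² = ((-8 + (-5)² - 2*(-5)) + (-3/(-5) + (-2 - 4)/1))² = ((-8 + 25 + 10) + (-3*(-⅕) - 6*1))² = (27 + (⅗ - 6))² = (27 - 27/5)² = (108/5)² = 11664/25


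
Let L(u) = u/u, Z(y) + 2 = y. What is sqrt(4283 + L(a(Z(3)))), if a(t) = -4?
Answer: 6*sqrt(119) ≈ 65.452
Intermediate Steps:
Z(y) = -2 + y
L(u) = 1
sqrt(4283 + L(a(Z(3)))) = sqrt(4283 + 1) = sqrt(4284) = 6*sqrt(119)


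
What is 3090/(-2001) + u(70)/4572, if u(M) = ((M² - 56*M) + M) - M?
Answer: -1013875/762381 ≈ -1.3299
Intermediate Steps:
u(M) = M² - 56*M (u(M) = (M² - 55*M) - M = M² - 56*M)
3090/(-2001) + u(70)/4572 = 3090/(-2001) + (70*(-56 + 70))/4572 = 3090*(-1/2001) + (70*14)*(1/4572) = -1030/667 + 980*(1/4572) = -1030/667 + 245/1143 = -1013875/762381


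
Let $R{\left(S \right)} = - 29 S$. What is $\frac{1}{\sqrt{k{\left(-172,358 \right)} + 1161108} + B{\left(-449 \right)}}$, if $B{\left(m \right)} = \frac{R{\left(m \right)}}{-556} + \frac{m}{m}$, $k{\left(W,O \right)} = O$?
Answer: $\frac{6930540}{358895577151} + \frac{309136 \sqrt{1161466}}{358895577151} \approx 0.0009476$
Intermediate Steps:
$B{\left(m \right)} = 1 + \frac{29 m}{556}$ ($B{\left(m \right)} = \frac{\left(-29\right) m}{-556} + \frac{m}{m} = - 29 m \left(- \frac{1}{556}\right) + 1 = \frac{29 m}{556} + 1 = 1 + \frac{29 m}{556}$)
$\frac{1}{\sqrt{k{\left(-172,358 \right)} + 1161108} + B{\left(-449 \right)}} = \frac{1}{\sqrt{358 + 1161108} + \left(1 + \frac{29}{556} \left(-449\right)\right)} = \frac{1}{\sqrt{1161466} + \left(1 - \frac{13021}{556}\right)} = \frac{1}{\sqrt{1161466} - \frac{12465}{556}} = \frac{1}{- \frac{12465}{556} + \sqrt{1161466}}$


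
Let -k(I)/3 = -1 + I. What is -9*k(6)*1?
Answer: 135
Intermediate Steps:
k(I) = 3 - 3*I (k(I) = -3*(-1 + I) = 3 - 3*I)
-9*k(6)*1 = -9*(3 - 3*6)*1 = -9*(3 - 18)*1 = -9*(-15)*1 = 135*1 = 135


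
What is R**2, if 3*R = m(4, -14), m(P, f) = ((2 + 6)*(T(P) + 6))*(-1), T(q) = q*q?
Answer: 30976/9 ≈ 3441.8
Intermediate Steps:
T(q) = q**2
m(P, f) = -48 - 8*P**2 (m(P, f) = ((2 + 6)*(P**2 + 6))*(-1) = (8*(6 + P**2))*(-1) = (48 + 8*P**2)*(-1) = -48 - 8*P**2)
R = -176/3 (R = (-48 - 8*4**2)/3 = (-48 - 8*16)/3 = (-48 - 128)/3 = (1/3)*(-176) = -176/3 ≈ -58.667)
R**2 = (-176/3)**2 = 30976/9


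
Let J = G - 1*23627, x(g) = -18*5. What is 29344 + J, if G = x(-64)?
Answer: 5627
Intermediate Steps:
x(g) = -90
G = -90
J = -23717 (J = -90 - 1*23627 = -90 - 23627 = -23717)
29344 + J = 29344 - 23717 = 5627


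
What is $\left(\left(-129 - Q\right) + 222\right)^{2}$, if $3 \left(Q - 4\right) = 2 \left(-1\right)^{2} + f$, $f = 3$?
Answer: $\frac{68644}{9} \approx 7627.1$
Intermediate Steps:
$Q = \frac{17}{3}$ ($Q = 4 + \frac{2 \left(-1\right)^{2} + 3}{3} = 4 + \frac{2 \cdot 1 + 3}{3} = 4 + \frac{2 + 3}{3} = 4 + \frac{1}{3} \cdot 5 = 4 + \frac{5}{3} = \frac{17}{3} \approx 5.6667$)
$\left(\left(-129 - Q\right) + 222\right)^{2} = \left(\left(-129 - \frac{17}{3}\right) + 222\right)^{2} = \left(- \frac{404}{3} + 222\right)^{2} = \left(\frac{262}{3}\right)^{2} = \frac{68644}{9}$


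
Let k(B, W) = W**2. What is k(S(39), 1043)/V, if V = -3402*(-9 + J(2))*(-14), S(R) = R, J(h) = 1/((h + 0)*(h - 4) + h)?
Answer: -22201/9234 ≈ -2.4043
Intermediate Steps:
J(h) = 1/(h + h*(-4 + h)) (J(h) = 1/(h*(-4 + h) + h) = 1/(h + h*(-4 + h)))
V = -452466 (V = -3402*(-9 + 1/(2*(-3 + 2)))*(-14) = -3402*(-9 + (1/2)/(-1))*(-14) = -3402*(-9 + (1/2)*(-1))*(-14) = -3402*(-9 - 1/2)*(-14) = -(-32319)*(-14) = -3402*133 = -452466)
k(S(39), 1043)/V = 1043**2/(-452466) = 1087849*(-1/452466) = -22201/9234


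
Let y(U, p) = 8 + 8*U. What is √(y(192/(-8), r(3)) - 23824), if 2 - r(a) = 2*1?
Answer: 2*I*√6002 ≈ 154.95*I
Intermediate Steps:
r(a) = 0 (r(a) = 2 - 2 = 0)
√(y(192/(-8), r(3)) - 23824) = √((8 + 8*(192/(-8))) - 23824) = √((8 + 8*(192*(-⅛))) - 23824) = √((8 + 8*(-24)) - 23824) = √((8 - 192) - 23824) = √(-184 - 23824) = √(-24008) = 2*I*√6002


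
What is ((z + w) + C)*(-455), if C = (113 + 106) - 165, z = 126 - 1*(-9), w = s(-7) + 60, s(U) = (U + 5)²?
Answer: -115115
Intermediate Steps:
s(U) = (5 + U)²
w = 64 (w = (5 - 7)² + 60 = (-2)² + 60 = 4 + 60 = 64)
z = 135 (z = 126 + 9 = 135)
C = 54 (C = 219 - 165 = 54)
((z + w) + C)*(-455) = ((135 + 64) + 54)*(-455) = (199 + 54)*(-455) = 253*(-455) = -115115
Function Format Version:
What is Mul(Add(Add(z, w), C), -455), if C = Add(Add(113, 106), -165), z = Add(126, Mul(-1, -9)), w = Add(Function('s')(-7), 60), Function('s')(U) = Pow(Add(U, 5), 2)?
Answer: -115115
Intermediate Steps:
Function('s')(U) = Pow(Add(5, U), 2)
w = 64 (w = Add(Pow(Add(5, -7), 2), 60) = Add(Pow(-2, 2), 60) = Add(4, 60) = 64)
z = 135 (z = Add(126, 9) = 135)
C = 54 (C = Add(219, -165) = 54)
Mul(Add(Add(z, w), C), -455) = Mul(Add(Add(135, 64), 54), -455) = Mul(Add(199, 54), -455) = Mul(253, -455) = -115115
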